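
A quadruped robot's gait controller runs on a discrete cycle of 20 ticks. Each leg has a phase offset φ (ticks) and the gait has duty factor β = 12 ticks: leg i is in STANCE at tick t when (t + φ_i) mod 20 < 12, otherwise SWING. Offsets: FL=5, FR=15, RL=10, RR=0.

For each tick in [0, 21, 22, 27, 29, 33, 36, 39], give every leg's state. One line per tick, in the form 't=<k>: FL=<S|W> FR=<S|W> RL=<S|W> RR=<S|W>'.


t=0: FL=S FR=W RL=S RR=S
t=21: FL=S FR=W RL=S RR=S
t=22: FL=S FR=W RL=W RR=S
t=27: FL=W FR=S RL=W RR=S
t=29: FL=W FR=S RL=W RR=S
t=33: FL=W FR=S RL=S RR=W
t=36: FL=S FR=S RL=S RR=W
t=39: FL=S FR=W RL=S RR=W

t=0: phase=(5,15,10,0) vs β=12 → FL=S FR=W RL=S RR=S
t=21: phase=(6,16,11,1) vs β=12 → FL=S FR=W RL=S RR=S
t=22: phase=(7,17,12,2) vs β=12 → FL=S FR=W RL=W RR=S
t=27: phase=(12,2,17,7) vs β=12 → FL=W FR=S RL=W RR=S
t=29: phase=(14,4,19,9) vs β=12 → FL=W FR=S RL=W RR=S
t=33: phase=(18,8,3,13) vs β=12 → FL=W FR=S RL=S RR=W
t=36: phase=(1,11,6,16) vs β=12 → FL=S FR=S RL=S RR=W
t=39: phase=(4,14,9,19) vs β=12 → FL=S FR=W RL=S RR=W


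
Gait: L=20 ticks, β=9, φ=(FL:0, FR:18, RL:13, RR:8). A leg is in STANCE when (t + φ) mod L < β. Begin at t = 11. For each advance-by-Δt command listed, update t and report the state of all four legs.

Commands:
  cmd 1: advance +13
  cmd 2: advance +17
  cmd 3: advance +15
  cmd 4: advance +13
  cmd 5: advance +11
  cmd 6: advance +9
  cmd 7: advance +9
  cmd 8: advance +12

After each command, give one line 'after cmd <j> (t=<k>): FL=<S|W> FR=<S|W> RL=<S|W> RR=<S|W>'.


start t=11: FL=W FR=W RL=S RR=W
cmd 1: advance +13 → t=24, phase=(4,2,17,12) → FL=S FR=S RL=W RR=W
cmd 2: advance +17 → t=41, phase=(1,19,14,9) → FL=S FR=W RL=W RR=W
cmd 3: advance +15 → t=56, phase=(16,14,9,4) → FL=W FR=W RL=W RR=S
cmd 4: advance +13 → t=69, phase=(9,7,2,17) → FL=W FR=S RL=S RR=W
cmd 5: advance +11 → t=80, phase=(0,18,13,8) → FL=S FR=W RL=W RR=S
cmd 6: advance +9 → t=89, phase=(9,7,2,17) → FL=W FR=S RL=S RR=W
cmd 7: advance +9 → t=98, phase=(18,16,11,6) → FL=W FR=W RL=W RR=S
cmd 8: advance +12 → t=110, phase=(10,8,3,18) → FL=W FR=S RL=S RR=W

after cmd 1 (t=24): FL=S FR=S RL=W RR=W
after cmd 2 (t=41): FL=S FR=W RL=W RR=W
after cmd 3 (t=56): FL=W FR=W RL=W RR=S
after cmd 4 (t=69): FL=W FR=S RL=S RR=W
after cmd 5 (t=80): FL=S FR=W RL=W RR=S
after cmd 6 (t=89): FL=W FR=S RL=S RR=W
after cmd 7 (t=98): FL=W FR=W RL=W RR=S
after cmd 8 (t=110): FL=W FR=S RL=S RR=W


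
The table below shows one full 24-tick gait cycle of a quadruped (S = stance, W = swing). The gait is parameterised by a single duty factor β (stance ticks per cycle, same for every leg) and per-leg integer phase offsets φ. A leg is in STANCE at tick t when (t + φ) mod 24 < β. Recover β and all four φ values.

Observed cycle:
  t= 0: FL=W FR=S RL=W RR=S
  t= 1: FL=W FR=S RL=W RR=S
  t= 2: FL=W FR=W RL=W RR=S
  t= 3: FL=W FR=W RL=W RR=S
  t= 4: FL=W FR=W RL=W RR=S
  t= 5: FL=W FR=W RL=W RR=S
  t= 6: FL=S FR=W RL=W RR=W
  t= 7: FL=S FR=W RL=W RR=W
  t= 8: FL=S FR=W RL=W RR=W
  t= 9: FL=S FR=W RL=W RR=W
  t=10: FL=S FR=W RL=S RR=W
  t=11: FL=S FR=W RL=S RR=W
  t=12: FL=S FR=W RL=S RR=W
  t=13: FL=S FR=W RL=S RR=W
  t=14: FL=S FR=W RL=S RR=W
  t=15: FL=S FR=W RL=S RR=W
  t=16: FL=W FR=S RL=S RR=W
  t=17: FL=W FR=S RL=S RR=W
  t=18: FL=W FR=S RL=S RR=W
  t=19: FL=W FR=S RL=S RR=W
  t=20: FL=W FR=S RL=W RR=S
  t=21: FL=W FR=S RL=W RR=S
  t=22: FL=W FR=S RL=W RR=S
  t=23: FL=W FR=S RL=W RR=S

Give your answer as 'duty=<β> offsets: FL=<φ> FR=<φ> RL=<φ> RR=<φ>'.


duty β = stance ticks per leg = 10
FL: stance ticks = 10; W→S at t=6 → φ=18
FR: stance ticks = 10; W→S at t=16 → φ=8
RL: stance ticks = 10; W→S at t=10 → φ=14
RR: stance ticks = 10; W→S at t=20 → φ=4

duty=10 offsets: FL=18 FR=8 RL=14 RR=4


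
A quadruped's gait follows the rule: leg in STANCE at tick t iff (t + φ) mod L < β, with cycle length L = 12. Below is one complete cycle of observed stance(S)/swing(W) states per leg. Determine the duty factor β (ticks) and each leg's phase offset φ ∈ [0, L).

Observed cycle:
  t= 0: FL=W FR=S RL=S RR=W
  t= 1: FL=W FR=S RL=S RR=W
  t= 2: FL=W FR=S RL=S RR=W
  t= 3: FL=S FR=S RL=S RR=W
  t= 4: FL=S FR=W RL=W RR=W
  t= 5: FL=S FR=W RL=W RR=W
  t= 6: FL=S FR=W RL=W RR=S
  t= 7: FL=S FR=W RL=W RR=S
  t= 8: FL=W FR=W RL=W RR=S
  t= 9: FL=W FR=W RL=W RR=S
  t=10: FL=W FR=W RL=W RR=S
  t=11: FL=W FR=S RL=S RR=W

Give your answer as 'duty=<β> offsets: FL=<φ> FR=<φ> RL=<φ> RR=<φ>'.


duty=5 offsets: FL=9 FR=1 RL=1 RR=6

duty β = stance ticks per leg = 5
FL: stance ticks = 5; W→S at t=3 → φ=9
FR: stance ticks = 5; W→S at t=11 → φ=1
RL: stance ticks = 5; W→S at t=11 → φ=1
RR: stance ticks = 5; W→S at t=6 → φ=6


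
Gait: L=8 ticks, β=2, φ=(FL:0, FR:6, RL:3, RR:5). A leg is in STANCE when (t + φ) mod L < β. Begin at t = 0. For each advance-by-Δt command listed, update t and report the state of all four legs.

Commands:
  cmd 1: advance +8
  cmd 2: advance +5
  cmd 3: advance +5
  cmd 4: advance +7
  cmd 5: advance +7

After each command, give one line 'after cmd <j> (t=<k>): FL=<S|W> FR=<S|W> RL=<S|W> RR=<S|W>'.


start t=0: FL=S FR=W RL=W RR=W
cmd 1: advance +8 → t=8, phase=(0,6,3,5) → FL=S FR=W RL=W RR=W
cmd 2: advance +5 → t=13, phase=(5,3,0,2) → FL=W FR=W RL=S RR=W
cmd 3: advance +5 → t=18, phase=(2,0,5,7) → FL=W FR=S RL=W RR=W
cmd 4: advance +7 → t=25, phase=(1,7,4,6) → FL=S FR=W RL=W RR=W
cmd 5: advance +7 → t=32, phase=(0,6,3,5) → FL=S FR=W RL=W RR=W

after cmd 1 (t=8): FL=S FR=W RL=W RR=W
after cmd 2 (t=13): FL=W FR=W RL=S RR=W
after cmd 3 (t=18): FL=W FR=S RL=W RR=W
after cmd 4 (t=25): FL=S FR=W RL=W RR=W
after cmd 5 (t=32): FL=S FR=W RL=W RR=W


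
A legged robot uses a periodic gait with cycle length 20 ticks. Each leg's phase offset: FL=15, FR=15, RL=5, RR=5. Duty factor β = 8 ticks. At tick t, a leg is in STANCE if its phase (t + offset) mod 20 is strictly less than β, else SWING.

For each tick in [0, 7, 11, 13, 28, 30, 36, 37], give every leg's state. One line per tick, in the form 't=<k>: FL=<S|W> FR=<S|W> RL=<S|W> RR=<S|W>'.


t=0: phase=(15,15,5,5) vs β=8 → FL=W FR=W RL=S RR=S
t=7: phase=(2,2,12,12) vs β=8 → FL=S FR=S RL=W RR=W
t=11: phase=(6,6,16,16) vs β=8 → FL=S FR=S RL=W RR=W
t=13: phase=(8,8,18,18) vs β=8 → FL=W FR=W RL=W RR=W
t=28: phase=(3,3,13,13) vs β=8 → FL=S FR=S RL=W RR=W
t=30: phase=(5,5,15,15) vs β=8 → FL=S FR=S RL=W RR=W
t=36: phase=(11,11,1,1) vs β=8 → FL=W FR=W RL=S RR=S
t=37: phase=(12,12,2,2) vs β=8 → FL=W FR=W RL=S RR=S

t=0: FL=W FR=W RL=S RR=S
t=7: FL=S FR=S RL=W RR=W
t=11: FL=S FR=S RL=W RR=W
t=13: FL=W FR=W RL=W RR=W
t=28: FL=S FR=S RL=W RR=W
t=30: FL=S FR=S RL=W RR=W
t=36: FL=W FR=W RL=S RR=S
t=37: FL=W FR=W RL=S RR=S


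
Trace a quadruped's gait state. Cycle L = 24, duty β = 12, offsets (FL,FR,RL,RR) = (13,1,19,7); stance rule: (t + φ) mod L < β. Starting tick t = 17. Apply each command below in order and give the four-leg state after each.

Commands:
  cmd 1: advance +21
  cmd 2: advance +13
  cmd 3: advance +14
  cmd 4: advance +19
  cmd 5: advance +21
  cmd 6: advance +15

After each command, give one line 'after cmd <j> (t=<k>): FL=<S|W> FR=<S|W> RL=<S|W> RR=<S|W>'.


start t=17: FL=S FR=W RL=W RR=S
cmd 1: advance +21 → t=38, phase=(3,15,9,21) → FL=S FR=W RL=S RR=W
cmd 2: advance +13 → t=51, phase=(16,4,22,10) → FL=W FR=S RL=W RR=S
cmd 3: advance +14 → t=65, phase=(6,18,12,0) → FL=S FR=W RL=W RR=S
cmd 4: advance +19 → t=84, phase=(1,13,7,19) → FL=S FR=W RL=S RR=W
cmd 5: advance +21 → t=105, phase=(22,10,4,16) → FL=W FR=S RL=S RR=W
cmd 6: advance +15 → t=120, phase=(13,1,19,7) → FL=W FR=S RL=W RR=S

after cmd 1 (t=38): FL=S FR=W RL=S RR=W
after cmd 2 (t=51): FL=W FR=S RL=W RR=S
after cmd 3 (t=65): FL=S FR=W RL=W RR=S
after cmd 4 (t=84): FL=S FR=W RL=S RR=W
after cmd 5 (t=105): FL=W FR=S RL=S RR=W
after cmd 6 (t=120): FL=W FR=S RL=W RR=S


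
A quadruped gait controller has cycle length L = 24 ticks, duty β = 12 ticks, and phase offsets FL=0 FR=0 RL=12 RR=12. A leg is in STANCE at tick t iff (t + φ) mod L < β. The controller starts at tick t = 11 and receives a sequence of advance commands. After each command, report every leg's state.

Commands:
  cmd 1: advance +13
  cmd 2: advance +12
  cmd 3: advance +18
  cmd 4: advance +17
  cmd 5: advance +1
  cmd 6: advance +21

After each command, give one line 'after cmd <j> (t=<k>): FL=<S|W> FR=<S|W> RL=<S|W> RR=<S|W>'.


after cmd 1 (t=24): FL=S FR=S RL=W RR=W
after cmd 2 (t=36): FL=W FR=W RL=S RR=S
after cmd 3 (t=54): FL=S FR=S RL=W RR=W
after cmd 4 (t=71): FL=W FR=W RL=S RR=S
after cmd 5 (t=72): FL=S FR=S RL=W RR=W
after cmd 6 (t=93): FL=W FR=W RL=S RR=S

start t=11: FL=S FR=S RL=W RR=W
cmd 1: advance +13 → t=24, phase=(0,0,12,12) → FL=S FR=S RL=W RR=W
cmd 2: advance +12 → t=36, phase=(12,12,0,0) → FL=W FR=W RL=S RR=S
cmd 3: advance +18 → t=54, phase=(6,6,18,18) → FL=S FR=S RL=W RR=W
cmd 4: advance +17 → t=71, phase=(23,23,11,11) → FL=W FR=W RL=S RR=S
cmd 5: advance +1 → t=72, phase=(0,0,12,12) → FL=S FR=S RL=W RR=W
cmd 6: advance +21 → t=93, phase=(21,21,9,9) → FL=W FR=W RL=S RR=S


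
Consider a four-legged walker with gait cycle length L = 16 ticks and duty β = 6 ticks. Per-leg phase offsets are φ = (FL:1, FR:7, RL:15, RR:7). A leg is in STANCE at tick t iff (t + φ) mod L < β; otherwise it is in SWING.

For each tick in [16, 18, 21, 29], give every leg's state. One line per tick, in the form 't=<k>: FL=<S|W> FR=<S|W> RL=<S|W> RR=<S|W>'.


t=16: FL=S FR=W RL=W RR=W
t=18: FL=S FR=W RL=S RR=W
t=21: FL=W FR=W RL=S RR=W
t=29: FL=W FR=S RL=W RR=S

t=16: phase=(1,7,15,7) vs β=6 → FL=S FR=W RL=W RR=W
t=18: phase=(3,9,1,9) vs β=6 → FL=S FR=W RL=S RR=W
t=21: phase=(6,12,4,12) vs β=6 → FL=W FR=W RL=S RR=W
t=29: phase=(14,4,12,4) vs β=6 → FL=W FR=S RL=W RR=S


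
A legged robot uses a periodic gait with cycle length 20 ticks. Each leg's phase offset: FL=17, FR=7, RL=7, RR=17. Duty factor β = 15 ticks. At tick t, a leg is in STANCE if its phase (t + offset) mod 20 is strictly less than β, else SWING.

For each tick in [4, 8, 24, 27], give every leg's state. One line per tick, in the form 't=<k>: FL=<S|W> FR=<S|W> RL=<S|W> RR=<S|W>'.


t=4: FL=S FR=S RL=S RR=S
t=8: FL=S FR=W RL=W RR=S
t=24: FL=S FR=S RL=S RR=S
t=27: FL=S FR=S RL=S RR=S

t=4: phase=(1,11,11,1) vs β=15 → FL=S FR=S RL=S RR=S
t=8: phase=(5,15,15,5) vs β=15 → FL=S FR=W RL=W RR=S
t=24: phase=(1,11,11,1) vs β=15 → FL=S FR=S RL=S RR=S
t=27: phase=(4,14,14,4) vs β=15 → FL=S FR=S RL=S RR=S


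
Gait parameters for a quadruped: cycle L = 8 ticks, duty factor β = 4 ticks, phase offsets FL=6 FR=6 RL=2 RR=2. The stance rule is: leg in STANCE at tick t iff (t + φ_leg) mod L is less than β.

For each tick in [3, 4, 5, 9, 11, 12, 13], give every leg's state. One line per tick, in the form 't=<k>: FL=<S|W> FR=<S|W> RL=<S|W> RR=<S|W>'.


t=3: phase=(1,1,5,5) vs β=4 → FL=S FR=S RL=W RR=W
t=4: phase=(2,2,6,6) vs β=4 → FL=S FR=S RL=W RR=W
t=5: phase=(3,3,7,7) vs β=4 → FL=S FR=S RL=W RR=W
t=9: phase=(7,7,3,3) vs β=4 → FL=W FR=W RL=S RR=S
t=11: phase=(1,1,5,5) vs β=4 → FL=S FR=S RL=W RR=W
t=12: phase=(2,2,6,6) vs β=4 → FL=S FR=S RL=W RR=W
t=13: phase=(3,3,7,7) vs β=4 → FL=S FR=S RL=W RR=W

t=3: FL=S FR=S RL=W RR=W
t=4: FL=S FR=S RL=W RR=W
t=5: FL=S FR=S RL=W RR=W
t=9: FL=W FR=W RL=S RR=S
t=11: FL=S FR=S RL=W RR=W
t=12: FL=S FR=S RL=W RR=W
t=13: FL=S FR=S RL=W RR=W


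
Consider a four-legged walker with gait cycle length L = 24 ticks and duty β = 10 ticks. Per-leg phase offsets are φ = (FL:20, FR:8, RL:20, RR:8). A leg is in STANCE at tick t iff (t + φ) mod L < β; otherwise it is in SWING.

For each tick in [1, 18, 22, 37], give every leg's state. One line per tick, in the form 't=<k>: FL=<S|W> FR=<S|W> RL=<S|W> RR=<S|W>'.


t=1: phase=(21,9,21,9) vs β=10 → FL=W FR=S RL=W RR=S
t=18: phase=(14,2,14,2) vs β=10 → FL=W FR=S RL=W RR=S
t=22: phase=(18,6,18,6) vs β=10 → FL=W FR=S RL=W RR=S
t=37: phase=(9,21,9,21) vs β=10 → FL=S FR=W RL=S RR=W

t=1: FL=W FR=S RL=W RR=S
t=18: FL=W FR=S RL=W RR=S
t=22: FL=W FR=S RL=W RR=S
t=37: FL=S FR=W RL=S RR=W


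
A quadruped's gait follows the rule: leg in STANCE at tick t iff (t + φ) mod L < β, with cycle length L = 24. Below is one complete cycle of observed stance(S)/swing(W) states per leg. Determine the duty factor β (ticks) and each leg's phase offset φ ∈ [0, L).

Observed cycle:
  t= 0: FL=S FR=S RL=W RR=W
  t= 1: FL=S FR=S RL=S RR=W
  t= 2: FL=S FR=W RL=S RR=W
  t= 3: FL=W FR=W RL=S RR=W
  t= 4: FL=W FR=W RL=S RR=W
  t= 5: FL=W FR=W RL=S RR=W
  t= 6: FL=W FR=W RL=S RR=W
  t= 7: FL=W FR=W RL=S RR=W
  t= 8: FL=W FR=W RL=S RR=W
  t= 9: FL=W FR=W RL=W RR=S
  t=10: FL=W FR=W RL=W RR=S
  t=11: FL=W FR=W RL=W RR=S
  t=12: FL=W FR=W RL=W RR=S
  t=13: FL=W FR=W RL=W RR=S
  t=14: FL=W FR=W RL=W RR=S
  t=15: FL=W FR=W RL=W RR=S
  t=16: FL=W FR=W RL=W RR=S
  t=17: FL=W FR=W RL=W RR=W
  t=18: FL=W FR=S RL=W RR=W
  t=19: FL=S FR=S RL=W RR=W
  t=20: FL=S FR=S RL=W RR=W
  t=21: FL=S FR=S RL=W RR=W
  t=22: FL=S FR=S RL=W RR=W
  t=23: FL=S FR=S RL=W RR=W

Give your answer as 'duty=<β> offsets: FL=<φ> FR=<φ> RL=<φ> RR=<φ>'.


duty=8 offsets: FL=5 FR=6 RL=23 RR=15

duty β = stance ticks per leg = 8
FL: stance ticks = 8; W→S at t=19 → φ=5
FR: stance ticks = 8; W→S at t=18 → φ=6
RL: stance ticks = 8; W→S at t=1 → φ=23
RR: stance ticks = 8; W→S at t=9 → φ=15


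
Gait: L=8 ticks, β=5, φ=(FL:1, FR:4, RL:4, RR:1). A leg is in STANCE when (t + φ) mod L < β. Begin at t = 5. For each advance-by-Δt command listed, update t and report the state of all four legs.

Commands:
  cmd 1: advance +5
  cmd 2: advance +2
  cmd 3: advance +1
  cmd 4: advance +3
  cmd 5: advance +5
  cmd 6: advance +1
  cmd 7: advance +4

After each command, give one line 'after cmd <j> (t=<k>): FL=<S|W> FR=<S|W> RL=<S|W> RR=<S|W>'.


after cmd 1 (t=10): FL=S FR=W RL=W RR=S
after cmd 2 (t=12): FL=W FR=S RL=S RR=W
after cmd 3 (t=13): FL=W FR=S RL=S RR=W
after cmd 4 (t=16): FL=S FR=S RL=S RR=S
after cmd 5 (t=21): FL=W FR=S RL=S RR=W
after cmd 6 (t=22): FL=W FR=S RL=S RR=W
after cmd 7 (t=26): FL=S FR=W RL=W RR=S

start t=5: FL=W FR=S RL=S RR=W
cmd 1: advance +5 → t=10, phase=(3,6,6,3) → FL=S FR=W RL=W RR=S
cmd 2: advance +2 → t=12, phase=(5,0,0,5) → FL=W FR=S RL=S RR=W
cmd 3: advance +1 → t=13, phase=(6,1,1,6) → FL=W FR=S RL=S RR=W
cmd 4: advance +3 → t=16, phase=(1,4,4,1) → FL=S FR=S RL=S RR=S
cmd 5: advance +5 → t=21, phase=(6,1,1,6) → FL=W FR=S RL=S RR=W
cmd 6: advance +1 → t=22, phase=(7,2,2,7) → FL=W FR=S RL=S RR=W
cmd 7: advance +4 → t=26, phase=(3,6,6,3) → FL=S FR=W RL=W RR=S


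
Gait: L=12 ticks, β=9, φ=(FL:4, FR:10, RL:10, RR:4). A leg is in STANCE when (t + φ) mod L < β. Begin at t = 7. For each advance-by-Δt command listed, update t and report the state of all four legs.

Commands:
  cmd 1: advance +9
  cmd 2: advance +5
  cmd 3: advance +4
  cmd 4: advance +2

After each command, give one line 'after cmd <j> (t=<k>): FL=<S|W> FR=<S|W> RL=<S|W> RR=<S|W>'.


after cmd 1 (t=16): FL=S FR=S RL=S RR=S
after cmd 2 (t=21): FL=S FR=S RL=S RR=S
after cmd 3 (t=25): FL=S FR=W RL=W RR=S
after cmd 4 (t=27): FL=S FR=S RL=S RR=S

start t=7: FL=W FR=S RL=S RR=W
cmd 1: advance +9 → t=16, phase=(8,2,2,8) → FL=S FR=S RL=S RR=S
cmd 2: advance +5 → t=21, phase=(1,7,7,1) → FL=S FR=S RL=S RR=S
cmd 3: advance +4 → t=25, phase=(5,11,11,5) → FL=S FR=W RL=W RR=S
cmd 4: advance +2 → t=27, phase=(7,1,1,7) → FL=S FR=S RL=S RR=S


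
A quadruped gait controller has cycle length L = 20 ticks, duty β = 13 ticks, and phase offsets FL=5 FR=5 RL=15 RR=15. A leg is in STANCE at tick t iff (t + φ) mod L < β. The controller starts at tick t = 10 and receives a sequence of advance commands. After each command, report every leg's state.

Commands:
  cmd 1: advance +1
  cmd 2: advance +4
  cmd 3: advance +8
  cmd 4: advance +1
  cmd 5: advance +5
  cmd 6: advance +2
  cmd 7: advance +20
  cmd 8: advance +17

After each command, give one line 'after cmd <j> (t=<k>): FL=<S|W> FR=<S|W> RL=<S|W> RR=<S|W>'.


after cmd 1 (t=11): FL=W FR=W RL=S RR=S
after cmd 2 (t=15): FL=S FR=S RL=S RR=S
after cmd 3 (t=23): FL=S FR=S RL=W RR=W
after cmd 4 (t=24): FL=S FR=S RL=W RR=W
after cmd 5 (t=29): FL=W FR=W RL=S RR=S
after cmd 6 (t=31): FL=W FR=W RL=S RR=S
after cmd 7 (t=51): FL=W FR=W RL=S RR=S
after cmd 8 (t=68): FL=W FR=W RL=S RR=S

start t=10: FL=W FR=W RL=S RR=S
cmd 1: advance +1 → t=11, phase=(16,16,6,6) → FL=W FR=W RL=S RR=S
cmd 2: advance +4 → t=15, phase=(0,0,10,10) → FL=S FR=S RL=S RR=S
cmd 3: advance +8 → t=23, phase=(8,8,18,18) → FL=S FR=S RL=W RR=W
cmd 4: advance +1 → t=24, phase=(9,9,19,19) → FL=S FR=S RL=W RR=W
cmd 5: advance +5 → t=29, phase=(14,14,4,4) → FL=W FR=W RL=S RR=S
cmd 6: advance +2 → t=31, phase=(16,16,6,6) → FL=W FR=W RL=S RR=S
cmd 7: advance +20 → t=51, phase=(16,16,6,6) → FL=W FR=W RL=S RR=S
cmd 8: advance +17 → t=68, phase=(13,13,3,3) → FL=W FR=W RL=S RR=S


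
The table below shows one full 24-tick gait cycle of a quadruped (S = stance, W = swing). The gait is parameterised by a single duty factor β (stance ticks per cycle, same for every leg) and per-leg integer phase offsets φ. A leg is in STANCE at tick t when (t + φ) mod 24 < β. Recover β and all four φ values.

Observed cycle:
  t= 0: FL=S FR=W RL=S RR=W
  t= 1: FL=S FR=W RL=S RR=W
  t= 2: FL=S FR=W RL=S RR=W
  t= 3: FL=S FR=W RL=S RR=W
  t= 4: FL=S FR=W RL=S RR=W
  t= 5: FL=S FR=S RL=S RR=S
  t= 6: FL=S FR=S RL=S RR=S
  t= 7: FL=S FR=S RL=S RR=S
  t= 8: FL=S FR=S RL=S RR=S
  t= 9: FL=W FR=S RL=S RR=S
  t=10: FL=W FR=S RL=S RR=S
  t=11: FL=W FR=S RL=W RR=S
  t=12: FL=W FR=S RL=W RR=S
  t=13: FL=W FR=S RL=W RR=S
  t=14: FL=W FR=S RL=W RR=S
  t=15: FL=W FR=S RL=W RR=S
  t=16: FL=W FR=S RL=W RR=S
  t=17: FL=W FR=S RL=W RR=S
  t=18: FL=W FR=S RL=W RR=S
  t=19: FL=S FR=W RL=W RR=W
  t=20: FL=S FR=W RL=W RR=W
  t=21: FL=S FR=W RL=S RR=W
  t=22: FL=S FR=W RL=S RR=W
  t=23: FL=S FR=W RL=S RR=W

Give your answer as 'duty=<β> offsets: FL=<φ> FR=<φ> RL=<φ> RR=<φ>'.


duty β = stance ticks per leg = 14
FL: stance ticks = 14; W→S at t=19 → φ=5
FR: stance ticks = 14; W→S at t=5 → φ=19
RL: stance ticks = 14; W→S at t=21 → φ=3
RR: stance ticks = 14; W→S at t=5 → φ=19

duty=14 offsets: FL=5 FR=19 RL=3 RR=19


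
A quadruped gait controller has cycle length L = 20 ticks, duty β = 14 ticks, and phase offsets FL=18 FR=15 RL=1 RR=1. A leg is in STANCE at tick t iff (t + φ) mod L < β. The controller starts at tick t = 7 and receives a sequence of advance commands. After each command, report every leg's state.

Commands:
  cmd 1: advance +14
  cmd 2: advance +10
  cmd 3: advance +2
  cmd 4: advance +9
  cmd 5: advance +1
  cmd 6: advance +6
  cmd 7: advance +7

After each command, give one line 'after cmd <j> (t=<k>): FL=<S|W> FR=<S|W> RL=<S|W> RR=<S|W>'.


start t=7: FL=S FR=S RL=S RR=S
cmd 1: advance +14 → t=21, phase=(19,16,2,2) → FL=W FR=W RL=S RR=S
cmd 2: advance +10 → t=31, phase=(9,6,12,12) → FL=S FR=S RL=S RR=S
cmd 3: advance +2 → t=33, phase=(11,8,14,14) → FL=S FR=S RL=W RR=W
cmd 4: advance +9 → t=42, phase=(0,17,3,3) → FL=S FR=W RL=S RR=S
cmd 5: advance +1 → t=43, phase=(1,18,4,4) → FL=S FR=W RL=S RR=S
cmd 6: advance +6 → t=49, phase=(7,4,10,10) → FL=S FR=S RL=S RR=S
cmd 7: advance +7 → t=56, phase=(14,11,17,17) → FL=W FR=S RL=W RR=W

after cmd 1 (t=21): FL=W FR=W RL=S RR=S
after cmd 2 (t=31): FL=S FR=S RL=S RR=S
after cmd 3 (t=33): FL=S FR=S RL=W RR=W
after cmd 4 (t=42): FL=S FR=W RL=S RR=S
after cmd 5 (t=43): FL=S FR=W RL=S RR=S
after cmd 6 (t=49): FL=S FR=S RL=S RR=S
after cmd 7 (t=56): FL=W FR=S RL=W RR=W


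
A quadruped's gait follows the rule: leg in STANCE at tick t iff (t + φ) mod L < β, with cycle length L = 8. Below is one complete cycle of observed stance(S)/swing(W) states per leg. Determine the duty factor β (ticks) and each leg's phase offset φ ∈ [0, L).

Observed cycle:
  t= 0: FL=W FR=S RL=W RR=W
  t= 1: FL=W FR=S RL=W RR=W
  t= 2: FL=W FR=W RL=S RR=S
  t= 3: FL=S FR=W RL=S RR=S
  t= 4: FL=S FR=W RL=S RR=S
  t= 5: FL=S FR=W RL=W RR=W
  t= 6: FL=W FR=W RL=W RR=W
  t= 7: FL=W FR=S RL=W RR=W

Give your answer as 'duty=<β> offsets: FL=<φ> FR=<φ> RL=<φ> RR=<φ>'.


duty β = stance ticks per leg = 3
FL: stance ticks = 3; W→S at t=3 → φ=5
FR: stance ticks = 3; W→S at t=7 → φ=1
RL: stance ticks = 3; W→S at t=2 → φ=6
RR: stance ticks = 3; W→S at t=2 → φ=6

duty=3 offsets: FL=5 FR=1 RL=6 RR=6


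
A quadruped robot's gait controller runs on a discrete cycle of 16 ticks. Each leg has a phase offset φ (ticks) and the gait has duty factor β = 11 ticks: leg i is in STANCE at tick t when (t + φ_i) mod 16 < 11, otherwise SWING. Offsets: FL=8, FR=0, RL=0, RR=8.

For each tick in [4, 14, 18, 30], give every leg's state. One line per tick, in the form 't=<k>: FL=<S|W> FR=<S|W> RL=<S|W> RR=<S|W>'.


t=4: phase=(12,4,4,12) vs β=11 → FL=W FR=S RL=S RR=W
t=14: phase=(6,14,14,6) vs β=11 → FL=S FR=W RL=W RR=S
t=18: phase=(10,2,2,10) vs β=11 → FL=S FR=S RL=S RR=S
t=30: phase=(6,14,14,6) vs β=11 → FL=S FR=W RL=W RR=S

t=4: FL=W FR=S RL=S RR=W
t=14: FL=S FR=W RL=W RR=S
t=18: FL=S FR=S RL=S RR=S
t=30: FL=S FR=W RL=W RR=S


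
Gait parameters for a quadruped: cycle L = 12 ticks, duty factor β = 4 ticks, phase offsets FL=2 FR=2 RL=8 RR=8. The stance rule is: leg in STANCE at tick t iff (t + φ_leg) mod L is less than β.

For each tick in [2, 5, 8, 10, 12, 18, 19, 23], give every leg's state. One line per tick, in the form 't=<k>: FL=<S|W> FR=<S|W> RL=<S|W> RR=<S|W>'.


t=2: FL=W FR=W RL=W RR=W
t=5: FL=W FR=W RL=S RR=S
t=8: FL=W FR=W RL=W RR=W
t=10: FL=S FR=S RL=W RR=W
t=12: FL=S FR=S RL=W RR=W
t=18: FL=W FR=W RL=S RR=S
t=19: FL=W FR=W RL=S RR=S
t=23: FL=S FR=S RL=W RR=W

t=2: phase=(4,4,10,10) vs β=4 → FL=W FR=W RL=W RR=W
t=5: phase=(7,7,1,1) vs β=4 → FL=W FR=W RL=S RR=S
t=8: phase=(10,10,4,4) vs β=4 → FL=W FR=W RL=W RR=W
t=10: phase=(0,0,6,6) vs β=4 → FL=S FR=S RL=W RR=W
t=12: phase=(2,2,8,8) vs β=4 → FL=S FR=S RL=W RR=W
t=18: phase=(8,8,2,2) vs β=4 → FL=W FR=W RL=S RR=S
t=19: phase=(9,9,3,3) vs β=4 → FL=W FR=W RL=S RR=S
t=23: phase=(1,1,7,7) vs β=4 → FL=S FR=S RL=W RR=W


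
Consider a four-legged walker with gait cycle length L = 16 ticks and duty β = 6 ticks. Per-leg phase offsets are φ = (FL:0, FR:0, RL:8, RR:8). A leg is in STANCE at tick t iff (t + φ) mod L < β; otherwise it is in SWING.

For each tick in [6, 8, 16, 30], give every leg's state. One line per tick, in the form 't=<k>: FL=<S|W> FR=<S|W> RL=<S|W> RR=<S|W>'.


t=6: phase=(6,6,14,14) vs β=6 → FL=W FR=W RL=W RR=W
t=8: phase=(8,8,0,0) vs β=6 → FL=W FR=W RL=S RR=S
t=16: phase=(0,0,8,8) vs β=6 → FL=S FR=S RL=W RR=W
t=30: phase=(14,14,6,6) vs β=6 → FL=W FR=W RL=W RR=W

t=6: FL=W FR=W RL=W RR=W
t=8: FL=W FR=W RL=S RR=S
t=16: FL=S FR=S RL=W RR=W
t=30: FL=W FR=W RL=W RR=W


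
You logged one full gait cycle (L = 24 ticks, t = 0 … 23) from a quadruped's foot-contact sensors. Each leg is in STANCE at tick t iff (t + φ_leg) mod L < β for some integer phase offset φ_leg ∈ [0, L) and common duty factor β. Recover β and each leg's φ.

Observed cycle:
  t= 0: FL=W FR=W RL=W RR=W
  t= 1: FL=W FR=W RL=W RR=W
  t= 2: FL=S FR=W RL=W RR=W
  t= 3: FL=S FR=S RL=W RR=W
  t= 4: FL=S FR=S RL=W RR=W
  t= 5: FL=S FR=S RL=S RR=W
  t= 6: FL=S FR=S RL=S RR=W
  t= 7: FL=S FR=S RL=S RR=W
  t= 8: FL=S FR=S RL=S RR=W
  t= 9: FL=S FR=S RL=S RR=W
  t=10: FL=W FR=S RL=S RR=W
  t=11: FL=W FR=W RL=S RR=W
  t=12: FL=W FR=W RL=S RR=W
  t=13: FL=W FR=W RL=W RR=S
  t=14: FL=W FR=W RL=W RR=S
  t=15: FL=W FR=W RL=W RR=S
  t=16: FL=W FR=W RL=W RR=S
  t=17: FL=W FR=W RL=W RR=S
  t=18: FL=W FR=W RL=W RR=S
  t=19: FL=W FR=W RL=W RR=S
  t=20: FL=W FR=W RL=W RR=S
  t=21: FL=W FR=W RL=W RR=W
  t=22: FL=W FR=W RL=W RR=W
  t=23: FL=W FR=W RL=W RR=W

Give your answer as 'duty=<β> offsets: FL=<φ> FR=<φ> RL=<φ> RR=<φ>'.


duty β = stance ticks per leg = 8
FL: stance ticks = 8; W→S at t=2 → φ=22
FR: stance ticks = 8; W→S at t=3 → φ=21
RL: stance ticks = 8; W→S at t=5 → φ=19
RR: stance ticks = 8; W→S at t=13 → φ=11

duty=8 offsets: FL=22 FR=21 RL=19 RR=11


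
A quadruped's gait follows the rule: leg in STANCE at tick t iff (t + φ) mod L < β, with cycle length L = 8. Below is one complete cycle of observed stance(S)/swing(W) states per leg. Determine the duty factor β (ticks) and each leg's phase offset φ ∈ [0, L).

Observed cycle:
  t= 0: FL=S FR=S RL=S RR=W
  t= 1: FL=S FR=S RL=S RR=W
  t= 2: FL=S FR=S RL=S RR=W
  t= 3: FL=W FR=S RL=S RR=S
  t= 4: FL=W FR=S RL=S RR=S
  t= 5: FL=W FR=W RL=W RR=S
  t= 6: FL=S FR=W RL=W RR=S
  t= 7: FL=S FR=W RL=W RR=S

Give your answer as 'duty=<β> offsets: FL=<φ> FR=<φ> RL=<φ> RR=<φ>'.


duty=5 offsets: FL=2 FR=0 RL=0 RR=5

duty β = stance ticks per leg = 5
FL: stance ticks = 5; W→S at t=6 → φ=2
FR: stance ticks = 5; W→S at t=0 → φ=0
RL: stance ticks = 5; W→S at t=0 → φ=0
RR: stance ticks = 5; W→S at t=3 → φ=5


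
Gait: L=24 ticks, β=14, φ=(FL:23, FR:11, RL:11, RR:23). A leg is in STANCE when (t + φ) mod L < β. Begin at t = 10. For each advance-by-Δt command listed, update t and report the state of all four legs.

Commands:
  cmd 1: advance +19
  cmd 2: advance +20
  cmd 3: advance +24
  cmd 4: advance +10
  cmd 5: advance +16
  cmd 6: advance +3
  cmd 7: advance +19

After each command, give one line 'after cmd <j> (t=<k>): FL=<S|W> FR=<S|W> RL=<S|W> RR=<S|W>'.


after cmd 1 (t=29): FL=S FR=W RL=W RR=S
after cmd 2 (t=49): FL=S FR=S RL=S RR=S
after cmd 3 (t=73): FL=S FR=S RL=S RR=S
after cmd 4 (t=83): FL=S FR=W RL=W RR=S
after cmd 5 (t=99): FL=S FR=W RL=W RR=S
after cmd 6 (t=102): FL=S FR=W RL=W RR=S
after cmd 7 (t=121): FL=S FR=S RL=S RR=S

start t=10: FL=S FR=W RL=W RR=S
cmd 1: advance +19 → t=29, phase=(4,16,16,4) → FL=S FR=W RL=W RR=S
cmd 2: advance +20 → t=49, phase=(0,12,12,0) → FL=S FR=S RL=S RR=S
cmd 3: advance +24 → t=73, phase=(0,12,12,0) → FL=S FR=S RL=S RR=S
cmd 4: advance +10 → t=83, phase=(10,22,22,10) → FL=S FR=W RL=W RR=S
cmd 5: advance +16 → t=99, phase=(2,14,14,2) → FL=S FR=W RL=W RR=S
cmd 6: advance +3 → t=102, phase=(5,17,17,5) → FL=S FR=W RL=W RR=S
cmd 7: advance +19 → t=121, phase=(0,12,12,0) → FL=S FR=S RL=S RR=S


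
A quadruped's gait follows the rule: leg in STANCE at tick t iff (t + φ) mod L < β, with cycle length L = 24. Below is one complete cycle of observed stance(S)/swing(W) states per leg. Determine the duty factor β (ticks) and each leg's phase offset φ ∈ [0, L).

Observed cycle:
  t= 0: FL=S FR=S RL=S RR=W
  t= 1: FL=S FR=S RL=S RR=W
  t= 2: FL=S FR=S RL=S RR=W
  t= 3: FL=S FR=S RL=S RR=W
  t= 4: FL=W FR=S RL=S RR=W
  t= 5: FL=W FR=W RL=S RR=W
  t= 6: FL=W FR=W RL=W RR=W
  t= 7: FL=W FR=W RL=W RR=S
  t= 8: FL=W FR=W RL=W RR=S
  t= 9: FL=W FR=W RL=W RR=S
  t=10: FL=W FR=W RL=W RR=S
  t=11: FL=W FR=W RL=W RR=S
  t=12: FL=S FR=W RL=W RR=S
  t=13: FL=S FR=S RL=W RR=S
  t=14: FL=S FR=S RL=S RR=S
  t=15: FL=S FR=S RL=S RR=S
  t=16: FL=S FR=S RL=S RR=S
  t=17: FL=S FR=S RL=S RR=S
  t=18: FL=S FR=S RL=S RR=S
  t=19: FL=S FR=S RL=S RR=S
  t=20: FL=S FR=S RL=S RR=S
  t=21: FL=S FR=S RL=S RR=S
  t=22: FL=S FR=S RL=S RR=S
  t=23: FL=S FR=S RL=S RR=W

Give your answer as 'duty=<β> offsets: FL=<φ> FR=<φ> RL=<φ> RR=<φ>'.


duty=16 offsets: FL=12 FR=11 RL=10 RR=17

duty β = stance ticks per leg = 16
FL: stance ticks = 16; W→S at t=12 → φ=12
FR: stance ticks = 16; W→S at t=13 → φ=11
RL: stance ticks = 16; W→S at t=14 → φ=10
RR: stance ticks = 16; W→S at t=7 → φ=17


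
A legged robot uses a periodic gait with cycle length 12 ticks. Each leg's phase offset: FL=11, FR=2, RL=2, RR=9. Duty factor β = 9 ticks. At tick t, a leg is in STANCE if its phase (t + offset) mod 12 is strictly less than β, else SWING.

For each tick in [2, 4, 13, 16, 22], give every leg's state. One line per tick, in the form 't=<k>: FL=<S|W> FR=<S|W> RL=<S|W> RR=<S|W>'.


t=2: phase=(1,4,4,11) vs β=9 → FL=S FR=S RL=S RR=W
t=4: phase=(3,6,6,1) vs β=9 → FL=S FR=S RL=S RR=S
t=13: phase=(0,3,3,10) vs β=9 → FL=S FR=S RL=S RR=W
t=16: phase=(3,6,6,1) vs β=9 → FL=S FR=S RL=S RR=S
t=22: phase=(9,0,0,7) vs β=9 → FL=W FR=S RL=S RR=S

t=2: FL=S FR=S RL=S RR=W
t=4: FL=S FR=S RL=S RR=S
t=13: FL=S FR=S RL=S RR=W
t=16: FL=S FR=S RL=S RR=S
t=22: FL=W FR=S RL=S RR=S


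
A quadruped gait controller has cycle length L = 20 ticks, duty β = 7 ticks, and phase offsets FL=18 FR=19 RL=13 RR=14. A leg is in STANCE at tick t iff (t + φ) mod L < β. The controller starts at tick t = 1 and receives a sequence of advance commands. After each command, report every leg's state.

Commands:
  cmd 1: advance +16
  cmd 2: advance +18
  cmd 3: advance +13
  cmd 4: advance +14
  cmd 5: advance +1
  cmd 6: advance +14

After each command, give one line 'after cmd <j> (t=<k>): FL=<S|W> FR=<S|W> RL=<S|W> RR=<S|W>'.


start t=1: FL=W FR=S RL=W RR=W
cmd 1: advance +16 → t=17, phase=(15,16,10,11) → FL=W FR=W RL=W RR=W
cmd 2: advance +18 → t=35, phase=(13,14,8,9) → FL=W FR=W RL=W RR=W
cmd 3: advance +13 → t=48, phase=(6,7,1,2) → FL=S FR=W RL=S RR=S
cmd 4: advance +14 → t=62, phase=(0,1,15,16) → FL=S FR=S RL=W RR=W
cmd 5: advance +1 → t=63, phase=(1,2,16,17) → FL=S FR=S RL=W RR=W
cmd 6: advance +14 → t=77, phase=(15,16,10,11) → FL=W FR=W RL=W RR=W

after cmd 1 (t=17): FL=W FR=W RL=W RR=W
after cmd 2 (t=35): FL=W FR=W RL=W RR=W
after cmd 3 (t=48): FL=S FR=W RL=S RR=S
after cmd 4 (t=62): FL=S FR=S RL=W RR=W
after cmd 5 (t=63): FL=S FR=S RL=W RR=W
after cmd 6 (t=77): FL=W FR=W RL=W RR=W


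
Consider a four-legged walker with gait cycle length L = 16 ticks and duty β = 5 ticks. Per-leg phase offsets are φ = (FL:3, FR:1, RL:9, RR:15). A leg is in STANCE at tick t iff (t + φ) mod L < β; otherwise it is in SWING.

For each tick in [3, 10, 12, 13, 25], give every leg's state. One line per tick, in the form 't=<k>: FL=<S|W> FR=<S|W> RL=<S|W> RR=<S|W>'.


t=3: phase=(6,4,12,2) vs β=5 → FL=W FR=S RL=W RR=S
t=10: phase=(13,11,3,9) vs β=5 → FL=W FR=W RL=S RR=W
t=12: phase=(15,13,5,11) vs β=5 → FL=W FR=W RL=W RR=W
t=13: phase=(0,14,6,12) vs β=5 → FL=S FR=W RL=W RR=W
t=25: phase=(12,10,2,8) vs β=5 → FL=W FR=W RL=S RR=W

t=3: FL=W FR=S RL=W RR=S
t=10: FL=W FR=W RL=S RR=W
t=12: FL=W FR=W RL=W RR=W
t=13: FL=S FR=W RL=W RR=W
t=25: FL=W FR=W RL=S RR=W


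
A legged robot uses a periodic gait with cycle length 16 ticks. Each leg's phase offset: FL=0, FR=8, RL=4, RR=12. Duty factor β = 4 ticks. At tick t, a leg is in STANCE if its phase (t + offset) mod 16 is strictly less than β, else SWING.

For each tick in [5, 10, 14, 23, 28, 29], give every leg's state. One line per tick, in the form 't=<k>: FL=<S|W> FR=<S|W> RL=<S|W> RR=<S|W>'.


t=5: FL=W FR=W RL=W RR=S
t=10: FL=W FR=S RL=W RR=W
t=14: FL=W FR=W RL=S RR=W
t=23: FL=W FR=W RL=W RR=S
t=28: FL=W FR=W RL=S RR=W
t=29: FL=W FR=W RL=S RR=W

t=5: phase=(5,13,9,1) vs β=4 → FL=W FR=W RL=W RR=S
t=10: phase=(10,2,14,6) vs β=4 → FL=W FR=S RL=W RR=W
t=14: phase=(14,6,2,10) vs β=4 → FL=W FR=W RL=S RR=W
t=23: phase=(7,15,11,3) vs β=4 → FL=W FR=W RL=W RR=S
t=28: phase=(12,4,0,8) vs β=4 → FL=W FR=W RL=S RR=W
t=29: phase=(13,5,1,9) vs β=4 → FL=W FR=W RL=S RR=W


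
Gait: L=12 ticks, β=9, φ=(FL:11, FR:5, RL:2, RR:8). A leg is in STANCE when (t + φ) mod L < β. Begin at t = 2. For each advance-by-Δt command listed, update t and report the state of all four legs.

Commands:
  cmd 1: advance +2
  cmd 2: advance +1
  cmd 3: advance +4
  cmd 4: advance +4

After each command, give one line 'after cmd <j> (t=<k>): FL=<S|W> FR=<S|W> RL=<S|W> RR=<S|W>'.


start t=2: FL=S FR=S RL=S RR=W
cmd 1: advance +2 → t=4, phase=(3,9,6,0) → FL=S FR=W RL=S RR=S
cmd 2: advance +1 → t=5, phase=(4,10,7,1) → FL=S FR=W RL=S RR=S
cmd 3: advance +4 → t=9, phase=(8,2,11,5) → FL=S FR=S RL=W RR=S
cmd 4: advance +4 → t=13, phase=(0,6,3,9) → FL=S FR=S RL=S RR=W

after cmd 1 (t=4): FL=S FR=W RL=S RR=S
after cmd 2 (t=5): FL=S FR=W RL=S RR=S
after cmd 3 (t=9): FL=S FR=S RL=W RR=S
after cmd 4 (t=13): FL=S FR=S RL=S RR=W


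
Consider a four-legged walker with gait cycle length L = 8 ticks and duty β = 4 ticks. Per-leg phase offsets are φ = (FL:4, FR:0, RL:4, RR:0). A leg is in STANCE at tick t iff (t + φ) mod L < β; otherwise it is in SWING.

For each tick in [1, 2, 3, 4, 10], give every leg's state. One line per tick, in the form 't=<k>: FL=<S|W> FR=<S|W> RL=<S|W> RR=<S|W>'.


t=1: FL=W FR=S RL=W RR=S
t=2: FL=W FR=S RL=W RR=S
t=3: FL=W FR=S RL=W RR=S
t=4: FL=S FR=W RL=S RR=W
t=10: FL=W FR=S RL=W RR=S

t=1: phase=(5,1,5,1) vs β=4 → FL=W FR=S RL=W RR=S
t=2: phase=(6,2,6,2) vs β=4 → FL=W FR=S RL=W RR=S
t=3: phase=(7,3,7,3) vs β=4 → FL=W FR=S RL=W RR=S
t=4: phase=(0,4,0,4) vs β=4 → FL=S FR=W RL=S RR=W
t=10: phase=(6,2,6,2) vs β=4 → FL=W FR=S RL=W RR=S


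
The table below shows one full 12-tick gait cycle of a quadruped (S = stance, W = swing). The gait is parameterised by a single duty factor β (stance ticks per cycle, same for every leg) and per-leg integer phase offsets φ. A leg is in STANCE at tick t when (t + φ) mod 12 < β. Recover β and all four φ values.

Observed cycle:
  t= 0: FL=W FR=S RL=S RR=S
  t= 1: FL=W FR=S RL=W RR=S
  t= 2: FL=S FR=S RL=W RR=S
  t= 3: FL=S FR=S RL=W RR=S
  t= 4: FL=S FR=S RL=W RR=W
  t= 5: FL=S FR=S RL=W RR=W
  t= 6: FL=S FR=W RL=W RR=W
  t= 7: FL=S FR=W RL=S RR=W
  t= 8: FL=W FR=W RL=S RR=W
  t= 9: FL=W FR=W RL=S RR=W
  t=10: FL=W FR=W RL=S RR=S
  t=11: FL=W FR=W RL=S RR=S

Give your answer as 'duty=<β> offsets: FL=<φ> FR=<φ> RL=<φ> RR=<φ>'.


duty=6 offsets: FL=10 FR=0 RL=5 RR=2

duty β = stance ticks per leg = 6
FL: stance ticks = 6; W→S at t=2 → φ=10
FR: stance ticks = 6; W→S at t=0 → φ=0
RL: stance ticks = 6; W→S at t=7 → φ=5
RR: stance ticks = 6; W→S at t=10 → φ=2


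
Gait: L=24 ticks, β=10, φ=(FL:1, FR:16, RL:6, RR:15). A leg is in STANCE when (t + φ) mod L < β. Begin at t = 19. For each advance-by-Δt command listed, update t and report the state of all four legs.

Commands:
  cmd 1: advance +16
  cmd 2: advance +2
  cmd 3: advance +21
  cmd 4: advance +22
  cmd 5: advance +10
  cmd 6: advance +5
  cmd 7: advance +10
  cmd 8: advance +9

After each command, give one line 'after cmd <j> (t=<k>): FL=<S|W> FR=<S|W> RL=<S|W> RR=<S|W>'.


after cmd 1 (t=35): FL=W FR=S RL=W RR=S
after cmd 2 (t=37): FL=W FR=S RL=W RR=S
after cmd 3 (t=58): FL=W FR=S RL=W RR=S
after cmd 4 (t=80): FL=S FR=S RL=W RR=W
after cmd 5 (t=90): FL=W FR=W RL=S RR=S
after cmd 6 (t=95): FL=S FR=W RL=S RR=W
after cmd 7 (t=105): FL=W FR=S RL=W RR=S
after cmd 8 (t=114): FL=W FR=W RL=S RR=S

start t=19: FL=W FR=W RL=S RR=W
cmd 1: advance +16 → t=35, phase=(12,3,17,2) → FL=W FR=S RL=W RR=S
cmd 2: advance +2 → t=37, phase=(14,5,19,4) → FL=W FR=S RL=W RR=S
cmd 3: advance +21 → t=58, phase=(11,2,16,1) → FL=W FR=S RL=W RR=S
cmd 4: advance +22 → t=80, phase=(9,0,14,23) → FL=S FR=S RL=W RR=W
cmd 5: advance +10 → t=90, phase=(19,10,0,9) → FL=W FR=W RL=S RR=S
cmd 6: advance +5 → t=95, phase=(0,15,5,14) → FL=S FR=W RL=S RR=W
cmd 7: advance +10 → t=105, phase=(10,1,15,0) → FL=W FR=S RL=W RR=S
cmd 8: advance +9 → t=114, phase=(19,10,0,9) → FL=W FR=W RL=S RR=S


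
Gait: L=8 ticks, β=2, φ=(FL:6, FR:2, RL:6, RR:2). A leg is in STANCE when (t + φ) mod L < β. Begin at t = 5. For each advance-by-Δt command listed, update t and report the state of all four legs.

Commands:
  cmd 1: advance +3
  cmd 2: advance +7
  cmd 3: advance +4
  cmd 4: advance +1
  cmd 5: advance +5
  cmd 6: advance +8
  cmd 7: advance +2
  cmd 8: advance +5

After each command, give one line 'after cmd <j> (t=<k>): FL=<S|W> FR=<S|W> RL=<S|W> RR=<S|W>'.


start t=5: FL=W FR=W RL=W RR=W
cmd 1: advance +3 → t=8, phase=(6,2,6,2) → FL=W FR=W RL=W RR=W
cmd 2: advance +7 → t=15, phase=(5,1,5,1) → FL=W FR=S RL=W RR=S
cmd 3: advance +4 → t=19, phase=(1,5,1,5) → FL=S FR=W RL=S RR=W
cmd 4: advance +1 → t=20, phase=(2,6,2,6) → FL=W FR=W RL=W RR=W
cmd 5: advance +5 → t=25, phase=(7,3,7,3) → FL=W FR=W RL=W RR=W
cmd 6: advance +8 → t=33, phase=(7,3,7,3) → FL=W FR=W RL=W RR=W
cmd 7: advance +2 → t=35, phase=(1,5,1,5) → FL=S FR=W RL=S RR=W
cmd 8: advance +5 → t=40, phase=(6,2,6,2) → FL=W FR=W RL=W RR=W

after cmd 1 (t=8): FL=W FR=W RL=W RR=W
after cmd 2 (t=15): FL=W FR=S RL=W RR=S
after cmd 3 (t=19): FL=S FR=W RL=S RR=W
after cmd 4 (t=20): FL=W FR=W RL=W RR=W
after cmd 5 (t=25): FL=W FR=W RL=W RR=W
after cmd 6 (t=33): FL=W FR=W RL=W RR=W
after cmd 7 (t=35): FL=S FR=W RL=S RR=W
after cmd 8 (t=40): FL=W FR=W RL=W RR=W


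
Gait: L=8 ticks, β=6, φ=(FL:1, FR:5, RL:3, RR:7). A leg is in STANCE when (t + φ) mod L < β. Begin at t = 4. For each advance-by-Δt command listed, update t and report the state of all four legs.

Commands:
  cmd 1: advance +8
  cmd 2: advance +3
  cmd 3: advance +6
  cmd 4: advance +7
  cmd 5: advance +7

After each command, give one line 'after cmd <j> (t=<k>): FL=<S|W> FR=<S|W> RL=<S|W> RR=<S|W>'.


after cmd 1 (t=12): FL=S FR=S RL=W RR=S
after cmd 2 (t=15): FL=S FR=S RL=S RR=W
after cmd 3 (t=21): FL=W FR=S RL=S RR=S
after cmd 4 (t=28): FL=S FR=S RL=W RR=S
after cmd 5 (t=35): FL=S FR=S RL=W RR=S

start t=4: FL=S FR=S RL=W RR=S
cmd 1: advance +8 → t=12, phase=(5,1,7,3) → FL=S FR=S RL=W RR=S
cmd 2: advance +3 → t=15, phase=(0,4,2,6) → FL=S FR=S RL=S RR=W
cmd 3: advance +6 → t=21, phase=(6,2,0,4) → FL=W FR=S RL=S RR=S
cmd 4: advance +7 → t=28, phase=(5,1,7,3) → FL=S FR=S RL=W RR=S
cmd 5: advance +7 → t=35, phase=(4,0,6,2) → FL=S FR=S RL=W RR=S


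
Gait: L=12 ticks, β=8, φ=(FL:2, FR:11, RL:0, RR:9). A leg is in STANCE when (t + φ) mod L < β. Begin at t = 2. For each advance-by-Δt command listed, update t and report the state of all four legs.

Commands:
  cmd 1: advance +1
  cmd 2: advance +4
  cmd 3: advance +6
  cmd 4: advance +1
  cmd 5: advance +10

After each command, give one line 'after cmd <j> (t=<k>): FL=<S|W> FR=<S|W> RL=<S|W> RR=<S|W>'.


start t=2: FL=S FR=S RL=S RR=W
cmd 1: advance +1 → t=3, phase=(5,2,3,0) → FL=S FR=S RL=S RR=S
cmd 2: advance +4 → t=7, phase=(9,6,7,4) → FL=W FR=S RL=S RR=S
cmd 3: advance +6 → t=13, phase=(3,0,1,10) → FL=S FR=S RL=S RR=W
cmd 4: advance +1 → t=14, phase=(4,1,2,11) → FL=S FR=S RL=S RR=W
cmd 5: advance +10 → t=24, phase=(2,11,0,9) → FL=S FR=W RL=S RR=W

after cmd 1 (t=3): FL=S FR=S RL=S RR=S
after cmd 2 (t=7): FL=W FR=S RL=S RR=S
after cmd 3 (t=13): FL=S FR=S RL=S RR=W
after cmd 4 (t=14): FL=S FR=S RL=S RR=W
after cmd 5 (t=24): FL=S FR=W RL=S RR=W


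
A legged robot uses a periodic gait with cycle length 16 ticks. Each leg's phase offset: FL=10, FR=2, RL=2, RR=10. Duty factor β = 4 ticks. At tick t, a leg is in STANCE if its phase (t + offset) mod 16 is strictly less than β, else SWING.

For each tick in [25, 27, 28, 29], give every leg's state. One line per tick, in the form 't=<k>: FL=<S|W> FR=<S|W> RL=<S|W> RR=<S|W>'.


t=25: phase=(3,11,11,3) vs β=4 → FL=S FR=W RL=W RR=S
t=27: phase=(5,13,13,5) vs β=4 → FL=W FR=W RL=W RR=W
t=28: phase=(6,14,14,6) vs β=4 → FL=W FR=W RL=W RR=W
t=29: phase=(7,15,15,7) vs β=4 → FL=W FR=W RL=W RR=W

t=25: FL=S FR=W RL=W RR=S
t=27: FL=W FR=W RL=W RR=W
t=28: FL=W FR=W RL=W RR=W
t=29: FL=W FR=W RL=W RR=W


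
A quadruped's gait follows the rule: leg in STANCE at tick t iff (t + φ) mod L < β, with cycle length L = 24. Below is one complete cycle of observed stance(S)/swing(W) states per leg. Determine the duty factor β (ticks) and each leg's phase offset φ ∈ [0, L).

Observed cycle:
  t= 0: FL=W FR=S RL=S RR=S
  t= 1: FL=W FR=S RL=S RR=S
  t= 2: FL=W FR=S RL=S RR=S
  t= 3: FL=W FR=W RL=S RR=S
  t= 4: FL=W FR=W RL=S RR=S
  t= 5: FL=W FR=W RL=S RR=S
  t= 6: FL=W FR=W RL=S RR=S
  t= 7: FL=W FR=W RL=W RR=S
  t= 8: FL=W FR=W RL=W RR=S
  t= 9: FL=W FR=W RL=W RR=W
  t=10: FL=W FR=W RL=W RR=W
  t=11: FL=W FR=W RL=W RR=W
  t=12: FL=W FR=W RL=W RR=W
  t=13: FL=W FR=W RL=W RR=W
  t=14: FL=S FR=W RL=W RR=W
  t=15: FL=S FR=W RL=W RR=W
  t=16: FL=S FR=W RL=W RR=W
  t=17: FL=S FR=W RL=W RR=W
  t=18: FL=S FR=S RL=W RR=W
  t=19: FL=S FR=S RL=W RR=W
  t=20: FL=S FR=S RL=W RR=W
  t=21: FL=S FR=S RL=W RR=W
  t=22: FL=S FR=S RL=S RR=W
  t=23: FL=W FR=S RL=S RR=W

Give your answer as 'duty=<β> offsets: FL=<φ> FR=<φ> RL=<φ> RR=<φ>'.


duty=9 offsets: FL=10 FR=6 RL=2 RR=0

duty β = stance ticks per leg = 9
FL: stance ticks = 9; W→S at t=14 → φ=10
FR: stance ticks = 9; W→S at t=18 → φ=6
RL: stance ticks = 9; W→S at t=22 → φ=2
RR: stance ticks = 9; W→S at t=0 → φ=0
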